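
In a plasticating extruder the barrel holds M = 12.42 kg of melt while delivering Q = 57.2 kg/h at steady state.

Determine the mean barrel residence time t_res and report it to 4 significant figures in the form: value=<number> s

value=781.7 s

Throughput in SI: Q_s = 57.2 kg/h ÷ 3600 s/h = 0.0158889 kg/s
Mean residence time: t_res = M/Q_s = 12.42 kg / 0.0158889 kg/s = 781.678 s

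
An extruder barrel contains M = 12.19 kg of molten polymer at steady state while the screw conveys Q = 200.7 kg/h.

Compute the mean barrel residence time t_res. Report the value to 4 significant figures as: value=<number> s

value=218.7 s

Throughput in SI: Q_s = 200.7 kg/h ÷ 3600 s/h = 0.05575 kg/s
Mean residence time: t_res = M/Q_s = 12.19 kg / 0.05575 kg/s = 218.655 s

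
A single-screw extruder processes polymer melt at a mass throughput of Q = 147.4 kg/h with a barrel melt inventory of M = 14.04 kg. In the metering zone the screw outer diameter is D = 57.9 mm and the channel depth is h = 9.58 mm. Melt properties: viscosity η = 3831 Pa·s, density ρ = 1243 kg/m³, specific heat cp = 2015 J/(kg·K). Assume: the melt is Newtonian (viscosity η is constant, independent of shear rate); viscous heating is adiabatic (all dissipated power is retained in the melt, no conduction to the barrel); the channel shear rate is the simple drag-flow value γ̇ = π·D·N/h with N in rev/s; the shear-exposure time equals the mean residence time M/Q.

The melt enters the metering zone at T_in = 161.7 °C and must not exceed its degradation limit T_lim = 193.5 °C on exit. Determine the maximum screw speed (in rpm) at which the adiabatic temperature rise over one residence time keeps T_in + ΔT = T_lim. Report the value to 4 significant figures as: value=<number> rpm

Convert throughput: Q = 147.4 kg/h = 147.4/3600 = 0.0409444 kg/s
t_res = M / Q_s = 14.04 ÷ 0.0409444 = 342.904 s
D = 57.9 mm = 0.0579 m;  h = 9.58 mm = 0.00958 m
Allowable rise: ΔT_a = T_lim − T_in = 193.5 − 161.7 = 31.8 K
γ̇_max² = ΔT_a·ρ·cp/(η·t_res) = 31.8·1243·2015/(3831·342.904) = 60.6302 s⁻²
γ̇_max = √60.6302 = 7.78654 s⁻¹
Solve γ̇ = πDN/h for N: N_max = γ̇_max·h/(π·D) = 7.78654 × 0.00958 / (π × 0.0579) = 0.410092 rev/s = 24.6055 rpm

value=24.61 rpm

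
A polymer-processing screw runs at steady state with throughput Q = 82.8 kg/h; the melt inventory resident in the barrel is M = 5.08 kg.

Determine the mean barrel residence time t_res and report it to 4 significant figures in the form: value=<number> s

Q_s = Q / 3600 = 82.8 / 3600 = 0.023 kg/s
t_res = M / Q_s = 5.08 / 0.023 = 220.87 s

value=220.9 s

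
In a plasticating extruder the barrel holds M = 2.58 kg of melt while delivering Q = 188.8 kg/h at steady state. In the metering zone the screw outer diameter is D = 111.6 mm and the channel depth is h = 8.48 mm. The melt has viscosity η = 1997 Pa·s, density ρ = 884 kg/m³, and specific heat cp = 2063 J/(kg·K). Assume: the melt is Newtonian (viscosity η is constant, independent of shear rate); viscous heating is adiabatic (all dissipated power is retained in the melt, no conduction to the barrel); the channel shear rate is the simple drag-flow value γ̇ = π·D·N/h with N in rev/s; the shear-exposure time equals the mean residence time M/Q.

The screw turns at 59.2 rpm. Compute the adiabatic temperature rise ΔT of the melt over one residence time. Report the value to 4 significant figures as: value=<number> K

Q_s = Q / 3600 = 188.8 / 3600 = 0.0524444 kg/s
t_res = M / Q_s = 2.58 ÷ 0.0524444 = 49.1949 s
D = 111.6 mm = 0.1116 m;  h = 8.48 mm = 0.00848 m;  N = 59.2 rpm / 60 = 0.986667 rev/s
Shear rate: γ̇ = πDN/h = π·0.1116·0.986667/0.00848 = 40.7933 s⁻¹
ΔT = η·γ̇²·t_res/(ρ·cp) = [1997 × 40.7933² × 49.1949] / [884 × 2063] = 89.6446 K

value=89.64 K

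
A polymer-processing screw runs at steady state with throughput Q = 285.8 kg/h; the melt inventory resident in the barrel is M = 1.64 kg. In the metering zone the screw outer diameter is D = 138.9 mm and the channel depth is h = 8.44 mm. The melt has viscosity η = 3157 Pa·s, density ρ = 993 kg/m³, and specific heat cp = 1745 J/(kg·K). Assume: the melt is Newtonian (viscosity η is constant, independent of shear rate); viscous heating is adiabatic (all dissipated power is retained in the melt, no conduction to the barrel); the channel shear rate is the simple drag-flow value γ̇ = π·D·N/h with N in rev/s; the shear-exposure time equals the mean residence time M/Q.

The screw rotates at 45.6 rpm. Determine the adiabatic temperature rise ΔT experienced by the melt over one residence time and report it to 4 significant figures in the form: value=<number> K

value=58.11 K

Q_s = Q / 3600 = 285.8 / 3600 = 0.0793889 kg/s
t_res = M / Q_s = 1.64 ÷ 0.0793889 = 20.6578 s
D = 138.9 mm = 0.1389 m;  h = 8.44 mm = 0.00844 m;  N = 45.6 rpm / 60 = 0.76 rev/s
Shear rate: γ̇ = πDN/h = π·0.1389·0.76/0.00844 = 39.2937 s⁻¹
Adiabatic rise: ΔT = η γ̇² t_res / (ρ cp) = 3157·(39.2937)²·20.6578 / (993·1745) = 58.1113 K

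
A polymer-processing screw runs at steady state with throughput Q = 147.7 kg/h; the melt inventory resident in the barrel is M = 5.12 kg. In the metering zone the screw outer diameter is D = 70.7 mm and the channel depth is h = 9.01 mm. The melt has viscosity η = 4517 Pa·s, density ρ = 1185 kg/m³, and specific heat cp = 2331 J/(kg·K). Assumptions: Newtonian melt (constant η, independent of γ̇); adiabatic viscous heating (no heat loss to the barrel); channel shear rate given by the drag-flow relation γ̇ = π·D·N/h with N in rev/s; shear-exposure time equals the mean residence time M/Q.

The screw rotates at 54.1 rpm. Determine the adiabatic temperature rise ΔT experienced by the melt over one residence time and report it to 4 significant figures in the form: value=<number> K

Q_s = Q / 3600 = 147.7 / 3600 = 0.0410278 kg/s
t_res = M / Q_s = 5.12 ÷ 0.0410278 = 124.794 s
Geometry in metres: D = 70.7 mm → 0.0707 m, h = 9.01 mm → 0.00901 m; screw speed N = 54.1 rpm = 0.901667 rev/s
γ̇ = π D N / h = (π)(0.0707)(0.901667) / 0.00901 = 22.2275 s⁻¹
ΔT = η·γ̇²·t_res / (ρ·cp) = 4517 · (22.2275)² · 124.794 / (1185 · 2331) = 100.824 K

value=100.8 K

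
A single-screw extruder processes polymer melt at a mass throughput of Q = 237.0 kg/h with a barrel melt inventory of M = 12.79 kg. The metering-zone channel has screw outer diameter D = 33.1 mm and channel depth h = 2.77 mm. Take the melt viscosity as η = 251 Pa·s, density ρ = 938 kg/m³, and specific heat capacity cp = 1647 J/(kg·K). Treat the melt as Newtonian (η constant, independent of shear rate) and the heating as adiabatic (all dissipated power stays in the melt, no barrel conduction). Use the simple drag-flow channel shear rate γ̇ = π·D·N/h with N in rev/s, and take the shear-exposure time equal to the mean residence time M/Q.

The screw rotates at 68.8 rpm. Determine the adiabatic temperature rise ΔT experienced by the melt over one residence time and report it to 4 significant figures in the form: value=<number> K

value=58.49 K

Throughput in SI: Q_s = 237.0 kg/h ÷ 3600 s/h = 0.0658333 kg/s
t_res = M / Q_s = 12.79 / 0.0658333 = 194.278 s
Geometry in metres: D = 33.1 mm → 0.0331 m, h = 2.77 mm → 0.00277 m; screw speed N = 68.8 rpm = 1.14667 rev/s
Shear rate: γ̇ = πDN/h = π·0.0331·1.14667/0.00277 = 43.0462 s⁻¹
ΔT = η·γ̇²·t_res/(ρ·cp) = [251 × 43.0462² × 194.278] / [938 × 1647] = 58.4888 K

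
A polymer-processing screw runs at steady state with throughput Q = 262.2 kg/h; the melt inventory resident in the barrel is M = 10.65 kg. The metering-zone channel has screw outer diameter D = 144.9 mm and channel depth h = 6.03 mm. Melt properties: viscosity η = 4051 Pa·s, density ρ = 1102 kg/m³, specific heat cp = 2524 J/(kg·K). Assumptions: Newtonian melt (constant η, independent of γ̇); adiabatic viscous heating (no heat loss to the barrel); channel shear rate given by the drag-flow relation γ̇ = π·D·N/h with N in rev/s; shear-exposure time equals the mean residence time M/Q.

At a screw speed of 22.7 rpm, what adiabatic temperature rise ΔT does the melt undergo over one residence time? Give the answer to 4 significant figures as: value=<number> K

Throughput in SI: Q_s = 262.2 kg/h ÷ 3600 s/h = 0.0728333 kg/s
t_res = M / Q_s = 10.65 ÷ 0.0728333 = 146.224 s
D = 144.9 mm = 0.1449 m;  h = 6.03 mm = 0.00603 m;  N = 22.7 rpm / 60 = 0.378333 rev/s
γ̇ = π·D·N / h = π · 0.1449 · 0.378333 / 0.00603 = 28.5611 s⁻¹
Adiabatic rise: ΔT = η γ̇² t_res / (ρ cp) = 4051·(28.5611)²·146.224 / (1102·2524) = 173.725 K

value=173.7 K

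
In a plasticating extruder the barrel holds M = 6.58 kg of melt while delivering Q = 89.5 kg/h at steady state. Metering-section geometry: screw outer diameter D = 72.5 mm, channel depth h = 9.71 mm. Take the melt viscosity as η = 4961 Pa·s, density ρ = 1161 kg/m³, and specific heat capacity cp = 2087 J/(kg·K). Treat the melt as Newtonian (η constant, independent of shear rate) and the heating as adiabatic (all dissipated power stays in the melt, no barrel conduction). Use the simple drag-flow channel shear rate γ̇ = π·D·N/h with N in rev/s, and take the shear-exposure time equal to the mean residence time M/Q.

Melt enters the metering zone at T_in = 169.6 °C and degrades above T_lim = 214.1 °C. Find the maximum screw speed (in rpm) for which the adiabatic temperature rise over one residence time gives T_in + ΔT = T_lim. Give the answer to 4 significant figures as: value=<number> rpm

Convert throughput: Q = 89.5 kg/h = 89.5/3600 = 0.0248611 kg/s
t_res = M / Q_s = 6.58 ÷ 0.0248611 = 264.67 s
D = 72.5 mm = 0.0725 m;  h = 9.71 mm = 0.00971 m
ΔT_a = T_lim − T_in = 214.1 − 169.6 = 44.5 K
γ̇_max² = ΔT_a·ρ·cp/(η·t_res) = 44.5·1161·2087/(4961·264.67) = 82.1183 s⁻²
Take the square root: γ̇_max = √(82.1183) = 9.06192 s⁻¹
Solve γ̇ = πDN/h for N: N_max = γ̇_max·h/(π·D) = 9.06192 × 0.00971 / (π × 0.0725) = 0.386324 rev/s = 23.1794 rpm

value=23.18 rpm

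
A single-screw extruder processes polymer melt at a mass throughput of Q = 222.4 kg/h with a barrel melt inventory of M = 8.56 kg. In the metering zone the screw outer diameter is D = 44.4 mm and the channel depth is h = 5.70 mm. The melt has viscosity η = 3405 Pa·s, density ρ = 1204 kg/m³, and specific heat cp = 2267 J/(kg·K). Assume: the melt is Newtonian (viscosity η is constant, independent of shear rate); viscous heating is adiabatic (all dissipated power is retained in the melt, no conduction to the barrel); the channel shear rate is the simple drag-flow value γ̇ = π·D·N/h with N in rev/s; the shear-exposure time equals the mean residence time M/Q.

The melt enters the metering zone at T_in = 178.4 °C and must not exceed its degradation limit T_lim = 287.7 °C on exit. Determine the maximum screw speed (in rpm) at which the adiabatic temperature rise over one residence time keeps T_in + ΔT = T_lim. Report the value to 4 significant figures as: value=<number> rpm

value=61.65 rpm

Convert throughput: Q = 222.4 kg/h = 222.4/3600 = 0.0617778 kg/s
t_res = M / Q_s = 8.56 ÷ 0.0617778 = 138.561 s
Convert to metres: D = 0.0444 m, h = 0.0057 m
ΔT_a = T_lim − T_in = 287.7 °C − 178.4 °C = 109.3 K
Invert ΔT = ηγ̇²t_res/(ρcp) for γ̇: γ̇_max² = ΔT_a ρ cp / (η t_res) = 109.3·1204·2267 / (3405·138.561) = 632.324 s⁻²
γ̇_max = √632.324 = 25.1461 s⁻¹
N_max = γ̇_max h / (πD) = 25.1461·0.0057/(π·0.0444) = 1.02757 rev/s → ×60 = 61.6543 rpm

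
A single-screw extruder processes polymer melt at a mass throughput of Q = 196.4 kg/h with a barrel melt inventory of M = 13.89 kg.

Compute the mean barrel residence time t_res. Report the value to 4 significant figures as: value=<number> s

value=254.6 s

Convert throughput: Q = 196.4 kg/h = 196.4/3600 = 0.0545556 kg/s
t_res = M / Q_s = 13.89 ÷ 0.0545556 = 254.603 s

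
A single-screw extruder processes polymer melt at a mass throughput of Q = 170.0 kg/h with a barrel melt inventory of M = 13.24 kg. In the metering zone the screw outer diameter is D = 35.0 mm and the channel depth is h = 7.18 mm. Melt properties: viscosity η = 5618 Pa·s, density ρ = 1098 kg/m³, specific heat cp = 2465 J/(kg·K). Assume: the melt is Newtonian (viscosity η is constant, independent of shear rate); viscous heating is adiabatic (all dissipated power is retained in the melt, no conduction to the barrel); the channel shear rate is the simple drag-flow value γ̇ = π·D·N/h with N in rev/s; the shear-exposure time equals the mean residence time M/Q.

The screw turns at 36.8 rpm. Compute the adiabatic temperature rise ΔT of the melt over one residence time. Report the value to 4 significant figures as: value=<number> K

value=51.34 K

Convert throughput: Q = 170.0 kg/h = 170.0/3600 = 0.0472222 kg/s
Mean residence time: t_res = M/Q_s = 13.24 kg / 0.0472222 kg/s = 280.376 s
D = 35.0 mm = 0.035 m;  h = 7.18 mm = 0.00718 m;  N = 36.8 rpm / 60 = 0.613333 rev/s
γ̇ = π D N / h = (π)(0.035)(0.613333) / 0.00718 = 9.39269 s⁻¹
Adiabatic rise: ΔT = η γ̇² t_res / (ρ cp) = 5618·(9.39269)²·280.376 / (1098·2465) = 51.3433 K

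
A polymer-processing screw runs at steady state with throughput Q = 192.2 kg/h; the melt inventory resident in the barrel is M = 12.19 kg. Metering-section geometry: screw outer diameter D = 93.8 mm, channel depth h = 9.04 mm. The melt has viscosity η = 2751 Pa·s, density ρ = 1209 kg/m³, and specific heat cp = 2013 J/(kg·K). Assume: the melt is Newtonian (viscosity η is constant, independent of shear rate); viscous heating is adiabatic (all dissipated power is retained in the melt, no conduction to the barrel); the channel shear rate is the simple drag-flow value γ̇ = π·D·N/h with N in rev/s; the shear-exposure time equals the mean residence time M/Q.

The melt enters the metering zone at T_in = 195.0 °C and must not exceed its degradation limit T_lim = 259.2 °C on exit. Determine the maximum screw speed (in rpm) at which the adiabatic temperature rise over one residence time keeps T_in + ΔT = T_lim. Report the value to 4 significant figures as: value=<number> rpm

Q_s = Q / 3600 = 192.2 / 3600 = 0.0533889 kg/s
t_res = M / Q_s = 12.19 / 0.0533889 = 228.325 s
Geometry in SI: D = 93.8 mm → 0.0938 m, h = 9.04 mm → 0.00904 m
ΔT_a = T_lim − T_in = 259.2 − 195.0 = 64.2 K
γ̇_max² = ΔT_a·ρ·cp / (η·t_res) = [64.2 × 1209 × 2013] / [2751 × 228.325] = 248.749 s⁻²
γ̇_max = sqrt(248.749) = 15.7718 s⁻¹
N_max = γ̇_max·h / (π·D) = 15.7718 · 0.00904 / (π · 0.0938) = 0.483834 rev/s = 29.0301 rpm

value=29.03 rpm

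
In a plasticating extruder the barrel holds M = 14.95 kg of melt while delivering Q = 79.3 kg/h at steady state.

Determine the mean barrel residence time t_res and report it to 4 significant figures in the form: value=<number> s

value=678.7 s

Convert throughput: Q = 79.3 kg/h = 79.3/3600 = 0.0220278 kg/s
t_res = M / Q_s = 14.95 ÷ 0.0220278 = 678.689 s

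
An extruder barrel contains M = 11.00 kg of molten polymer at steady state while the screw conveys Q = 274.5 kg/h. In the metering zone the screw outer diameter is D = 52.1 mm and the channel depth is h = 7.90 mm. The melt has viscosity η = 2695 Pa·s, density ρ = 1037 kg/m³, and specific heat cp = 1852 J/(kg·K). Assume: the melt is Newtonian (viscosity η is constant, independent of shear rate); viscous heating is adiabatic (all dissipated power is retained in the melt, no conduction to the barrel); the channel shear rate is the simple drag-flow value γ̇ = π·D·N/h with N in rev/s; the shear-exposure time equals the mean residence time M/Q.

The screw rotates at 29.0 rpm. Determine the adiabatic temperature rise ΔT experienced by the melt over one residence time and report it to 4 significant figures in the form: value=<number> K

value=20.30 K

Convert throughput: Q = 274.5 kg/h = 274.5/3600 = 0.07625 kg/s
t_res = M / Q_s = 11.00 ÷ 0.07625 = 144.262 s
Convert to SI: D = 0.0521 m, h = 0.0079 m, N = 29.0/60 = 0.483333 rev/s
Shear rate: γ̇ = πDN/h = π·0.0521·0.483333/0.0079 = 10.014 s⁻¹
ΔT = η·γ̇²·t_res / (ρ·cp) = 2695 · (10.014)² · 144.262 / (1037 · 1852) = 20.3005 K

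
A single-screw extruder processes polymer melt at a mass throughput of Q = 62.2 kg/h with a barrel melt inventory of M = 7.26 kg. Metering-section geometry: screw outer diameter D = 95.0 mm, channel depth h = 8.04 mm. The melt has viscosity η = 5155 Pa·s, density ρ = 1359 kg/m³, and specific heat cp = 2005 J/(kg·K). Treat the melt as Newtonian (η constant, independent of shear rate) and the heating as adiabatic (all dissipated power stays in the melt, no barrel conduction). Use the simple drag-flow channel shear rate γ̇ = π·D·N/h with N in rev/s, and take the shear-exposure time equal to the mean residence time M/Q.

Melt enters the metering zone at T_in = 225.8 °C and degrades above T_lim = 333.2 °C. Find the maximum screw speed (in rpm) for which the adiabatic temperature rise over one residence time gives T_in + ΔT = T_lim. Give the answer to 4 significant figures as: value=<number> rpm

Convert throughput: Q = 62.2 kg/h = 62.2/3600 = 0.0172778 kg/s
t_res = M / Q_s = 7.26 ÷ 0.0172778 = 420.193 s
D = 95.0 mm = 0.095 m;  h = 8.04 mm = 0.00804 m
ΔT_a = T_lim − T_in = 333.2 − 225.8 = 107.4 K
γ̇_max² = ΔT_a·ρ·cp / (η·t_res) = [107.4 × 1359 × 2005] / [5155 × 420.193] = 135.102 s⁻²
Take the square root: γ̇_max = √(135.102) = 11.6233 s⁻¹
N_max = γ̇_max h / (πD) = 11.6233·0.00804/(π·0.095) = 0.313122 rev/s → ×60 = 18.7873 rpm

value=18.79 rpm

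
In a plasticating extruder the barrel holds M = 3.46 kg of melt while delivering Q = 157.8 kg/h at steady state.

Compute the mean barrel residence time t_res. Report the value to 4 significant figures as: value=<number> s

value=78.94 s

Q_s = Q / 3600 = 157.8 / 3600 = 0.0438333 kg/s
t_res = M / Q_s = 3.46 / 0.0438333 = 78.9354 s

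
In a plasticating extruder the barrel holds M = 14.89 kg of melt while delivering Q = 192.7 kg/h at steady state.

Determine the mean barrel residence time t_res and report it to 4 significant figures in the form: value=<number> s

value=278.2 s

Q_s = Q / 3600 = 192.7 / 3600 = 0.0535278 kg/s
t_res = M / Q_s = 14.89 ÷ 0.0535278 = 278.173 s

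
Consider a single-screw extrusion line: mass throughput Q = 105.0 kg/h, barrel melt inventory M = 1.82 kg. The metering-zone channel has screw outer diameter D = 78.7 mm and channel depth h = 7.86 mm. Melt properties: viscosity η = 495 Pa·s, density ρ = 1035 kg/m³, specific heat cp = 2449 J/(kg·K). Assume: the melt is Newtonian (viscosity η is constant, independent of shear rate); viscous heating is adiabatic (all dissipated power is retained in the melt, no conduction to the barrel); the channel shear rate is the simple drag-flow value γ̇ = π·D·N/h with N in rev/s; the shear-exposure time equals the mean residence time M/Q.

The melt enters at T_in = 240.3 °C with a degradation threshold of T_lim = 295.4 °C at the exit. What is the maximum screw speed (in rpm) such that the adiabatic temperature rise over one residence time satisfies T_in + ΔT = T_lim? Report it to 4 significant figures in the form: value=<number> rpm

Convert throughput: Q = 105.0 kg/h = 105.0/3600 = 0.0291667 kg/s
t_res = M / Q_s = 1.82 ÷ 0.0291667 = 62.4 s
D = 78.7 mm = 0.0787 m;  h = 7.86 mm = 0.00786 m
ΔT_a = T_lim − T_in = 295.4 − 240.3 = 55.1 K
γ̇_max² = ΔT_a·ρ·cp / (η·t_res) = [55.1 × 1035 × 2449] / [495 × 62.4] = 4521.59 s⁻²
Take the square root: γ̇_max = √(4521.59) = 67.2428 s⁻¹
N_max = γ̇_max h / (πD) = 67.2428·0.00786/(π·0.0787) = 2.13768 rev/s → ×60 = 128.261 rpm

value=128.3 rpm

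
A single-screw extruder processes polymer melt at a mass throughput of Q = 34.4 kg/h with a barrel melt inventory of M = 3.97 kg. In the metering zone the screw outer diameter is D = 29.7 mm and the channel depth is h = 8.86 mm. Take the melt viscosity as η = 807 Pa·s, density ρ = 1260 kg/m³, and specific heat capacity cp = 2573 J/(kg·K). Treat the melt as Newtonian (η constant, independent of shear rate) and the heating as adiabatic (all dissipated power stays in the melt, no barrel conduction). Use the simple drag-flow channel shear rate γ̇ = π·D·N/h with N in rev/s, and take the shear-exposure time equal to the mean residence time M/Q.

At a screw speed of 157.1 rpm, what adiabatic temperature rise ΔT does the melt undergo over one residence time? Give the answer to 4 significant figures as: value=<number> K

value=78.63 K

Convert throughput: Q = 34.4 kg/h = 34.4/3600 = 0.00955556 kg/s
Mean residence time: t_res = M/Q_s = 3.97 kg / 0.00955556 kg/s = 415.465 s
Convert to SI: D = 0.0297 m, h = 0.00886 m, N = 157.1/60 = 2.61833 rev/s
γ̇ = π·D·N / h = π · 0.0297 · 2.61833 / 0.00886 = 27.5739 s⁻¹
ΔT = η·γ̇²·t_res / (ρ·cp) = 807 · (27.5739)² · 415.465 / (1260 · 2573) = 78.6308 K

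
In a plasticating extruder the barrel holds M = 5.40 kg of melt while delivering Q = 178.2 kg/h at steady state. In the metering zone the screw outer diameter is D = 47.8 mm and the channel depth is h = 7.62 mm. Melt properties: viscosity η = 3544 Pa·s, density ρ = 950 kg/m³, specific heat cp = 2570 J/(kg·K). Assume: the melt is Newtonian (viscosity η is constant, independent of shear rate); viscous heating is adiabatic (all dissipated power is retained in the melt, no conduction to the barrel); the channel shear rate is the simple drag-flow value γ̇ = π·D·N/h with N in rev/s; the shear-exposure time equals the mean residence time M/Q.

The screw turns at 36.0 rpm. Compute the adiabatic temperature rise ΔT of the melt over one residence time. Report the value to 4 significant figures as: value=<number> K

value=22.14 K

Convert throughput: Q = 178.2 kg/h = 178.2/3600 = 0.0495 kg/s
t_res = M / Q_s = 5.40 ÷ 0.0495 = 109.091 s
Geometry in metres: D = 47.8 mm → 0.0478 m, h = 7.62 mm → 0.00762 m; screw speed N = 36.0 rpm = 0.6 rev/s
γ̇ = π·D·N / h = π · 0.0478 · 0.6 / 0.00762 = 11.8243 s⁻¹
ΔT = η·γ̇²·t_res/(ρ·cp) = [3544 × 11.8243² × 109.091] / [950 × 2570] = 22.1398 K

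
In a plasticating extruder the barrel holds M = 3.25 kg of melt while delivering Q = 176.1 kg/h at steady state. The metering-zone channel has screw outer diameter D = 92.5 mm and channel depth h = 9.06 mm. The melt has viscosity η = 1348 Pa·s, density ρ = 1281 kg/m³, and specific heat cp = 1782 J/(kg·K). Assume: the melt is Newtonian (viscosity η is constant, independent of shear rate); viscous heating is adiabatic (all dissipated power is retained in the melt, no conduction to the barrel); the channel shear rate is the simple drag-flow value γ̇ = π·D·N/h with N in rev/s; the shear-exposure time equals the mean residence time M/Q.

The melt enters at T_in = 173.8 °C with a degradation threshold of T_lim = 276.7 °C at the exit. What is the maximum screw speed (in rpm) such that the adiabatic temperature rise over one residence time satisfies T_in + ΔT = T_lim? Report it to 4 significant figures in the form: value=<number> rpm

Convert throughput: Q = 176.1 kg/h = 176.1/3600 = 0.0489167 kg/s
Mean residence time: t_res = M/Q_s = 3.25 kg / 0.0489167 kg/s = 66.4395 s
D = 92.5 mm = 0.0925 m;  h = 9.06 mm = 0.00906 m
ΔT_a = T_lim − T_in = 276.7 °C − 173.8 °C = 102.9 K
γ̇_max² = ΔT_a·ρ·cp / (η·t_res) = [102.9 × 1281 × 1782] / [1348 × 66.4395] = 2622.74 s⁻²
γ̇_max = √2622.74 = 51.2127 s⁻¹
N_max = γ̇_max·h / (π·D) = 51.2127 · 0.00906 / (π · 0.0925) = 1.59667 rev/s = 95.8001 rpm

value=95.80 rpm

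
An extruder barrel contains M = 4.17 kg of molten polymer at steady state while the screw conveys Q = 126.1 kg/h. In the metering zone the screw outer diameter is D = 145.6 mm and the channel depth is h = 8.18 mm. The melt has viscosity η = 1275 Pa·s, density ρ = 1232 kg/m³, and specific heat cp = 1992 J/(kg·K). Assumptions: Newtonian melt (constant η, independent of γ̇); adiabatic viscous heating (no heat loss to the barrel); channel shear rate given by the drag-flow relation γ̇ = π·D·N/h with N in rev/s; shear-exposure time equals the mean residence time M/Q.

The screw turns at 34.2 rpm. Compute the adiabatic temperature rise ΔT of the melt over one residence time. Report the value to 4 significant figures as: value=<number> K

Convert throughput: Q = 126.1 kg/h = 126.1/3600 = 0.0350278 kg/s
t_res = M / Q_s = 4.17 ÷ 0.0350278 = 119.048 s
Geometry in metres: D = 145.6 mm → 0.1456 m, h = 8.18 mm → 0.00818 m; screw speed N = 34.2 rpm = 0.57 rev/s
γ̇ = π·D·N / h = π · 0.1456 · 0.57 / 0.00818 = 31.8737 s⁻¹
Adiabatic rise: ΔT = η γ̇² t_res / (ρ cp) = 1275·(31.8737)²·119.048 / (1232·1992) = 62.8347 K

value=62.83 K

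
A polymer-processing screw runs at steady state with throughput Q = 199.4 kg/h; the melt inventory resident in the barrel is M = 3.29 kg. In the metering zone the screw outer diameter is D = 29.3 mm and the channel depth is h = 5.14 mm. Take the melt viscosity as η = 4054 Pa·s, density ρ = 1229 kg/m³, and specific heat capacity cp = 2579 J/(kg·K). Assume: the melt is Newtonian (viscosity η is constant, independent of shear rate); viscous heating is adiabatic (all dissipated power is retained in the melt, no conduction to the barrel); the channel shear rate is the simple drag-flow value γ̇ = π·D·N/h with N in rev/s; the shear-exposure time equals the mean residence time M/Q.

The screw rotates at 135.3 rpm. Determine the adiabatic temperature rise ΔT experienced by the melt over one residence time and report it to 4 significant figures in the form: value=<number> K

value=123.9 K

Throughput in SI: Q_s = 199.4 kg/h ÷ 3600 s/h = 0.0553889 kg/s
t_res = M / Q_s = 3.29 / 0.0553889 = 59.3982 s
Convert to SI: D = 0.0293 m, h = 0.00514 m, N = 135.3/60 = 2.255 rev/s
γ̇ = π·D·N / h = π · 0.0293 · 2.255 / 0.00514 = 40.3832 s⁻¹
ΔT = η·γ̇²·t_res / (ρ·cp) = 4054 · (40.3832)² · 59.3982 / (1229 · 2579) = 123.896 K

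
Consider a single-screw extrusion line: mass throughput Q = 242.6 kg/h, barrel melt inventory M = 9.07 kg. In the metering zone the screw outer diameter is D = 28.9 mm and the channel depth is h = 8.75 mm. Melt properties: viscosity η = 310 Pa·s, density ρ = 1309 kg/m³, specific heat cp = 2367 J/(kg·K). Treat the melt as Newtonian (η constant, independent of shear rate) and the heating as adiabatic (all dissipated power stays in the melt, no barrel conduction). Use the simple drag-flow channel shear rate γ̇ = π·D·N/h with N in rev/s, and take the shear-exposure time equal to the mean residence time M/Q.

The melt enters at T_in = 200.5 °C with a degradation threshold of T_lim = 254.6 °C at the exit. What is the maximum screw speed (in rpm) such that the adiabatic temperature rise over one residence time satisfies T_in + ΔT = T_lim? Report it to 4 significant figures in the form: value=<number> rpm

value=366.5 rpm

Q_s = Q / 3600 = 242.6 / 3600 = 0.0673889 kg/s
t_res = M / Q_s = 9.07 / 0.0673889 = 134.592 s
Geometry in SI: D = 28.9 mm → 0.0289 m, h = 8.75 mm → 0.00875 m
Allowable rise: ΔT_a = T_lim − T_in = 254.6 − 200.5 = 54.1 K
γ̇_max² = ΔT_a·ρ·cp/(η·t_res) = 54.1·1309·2367/(310·134.592) = 4017.49 s⁻²
Take the square root: γ̇_max = √(4017.49) = 63.3836 s⁻¹
N_max = γ̇_max h / (πD) = 63.3836·0.00875/(π·0.0289) = 6.10854 rev/s → ×60 = 366.513 rpm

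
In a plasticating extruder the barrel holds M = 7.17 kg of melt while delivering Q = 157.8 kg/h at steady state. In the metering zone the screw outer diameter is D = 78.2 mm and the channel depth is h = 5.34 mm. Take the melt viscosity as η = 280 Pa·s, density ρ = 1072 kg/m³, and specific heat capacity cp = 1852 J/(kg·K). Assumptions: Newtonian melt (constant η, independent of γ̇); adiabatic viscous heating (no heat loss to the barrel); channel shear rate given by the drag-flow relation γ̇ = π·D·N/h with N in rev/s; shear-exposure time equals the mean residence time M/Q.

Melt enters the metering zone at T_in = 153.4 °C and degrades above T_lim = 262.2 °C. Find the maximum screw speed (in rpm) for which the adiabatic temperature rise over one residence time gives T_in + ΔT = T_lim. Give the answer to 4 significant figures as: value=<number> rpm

Throughput in SI: Q_s = 157.8 kg/h ÷ 3600 s/h = 0.0438333 kg/s
t_res = M / Q_s = 7.17 / 0.0438333 = 163.574 s
Convert to metres: D = 0.0782 m, h = 0.00534 m
ΔT_a = T_lim − T_in = 262.2 − 153.4 = 108.8 K
γ̇_max² = ΔT_a·ρ·cp/(η·t_res) = 108.8·1072·1852/(280·163.574) = 4716.2 s⁻²
γ̇_max = √4716.2 = 68.6746 s⁻¹
Solve γ̇ = πDN/h for N: N_max = γ̇_max·h/(π·D) = 68.6746 × 0.00534 / (π × 0.0782) = 1.49273 rev/s = 89.5637 rpm

value=89.56 rpm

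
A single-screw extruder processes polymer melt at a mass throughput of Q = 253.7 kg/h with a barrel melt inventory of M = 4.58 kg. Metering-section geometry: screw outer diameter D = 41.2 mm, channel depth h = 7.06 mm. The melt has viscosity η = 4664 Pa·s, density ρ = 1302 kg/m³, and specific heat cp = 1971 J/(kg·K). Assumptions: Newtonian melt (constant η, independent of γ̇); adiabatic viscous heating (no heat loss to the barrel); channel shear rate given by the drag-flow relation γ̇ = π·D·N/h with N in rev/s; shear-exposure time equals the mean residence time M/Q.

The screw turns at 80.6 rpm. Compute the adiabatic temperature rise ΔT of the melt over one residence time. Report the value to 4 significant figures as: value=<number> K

value=71.64 K

Q_s = Q / 3600 = 253.7 / 3600 = 0.0704722 kg/s
Mean residence time: t_res = M/Q_s = 4.58 kg / 0.0704722 kg/s = 64.9901 s
Geometry in metres: D = 41.2 mm → 0.0412 m, h = 7.06 mm → 0.00706 m; screw speed N = 80.6 rpm = 1.34333 rev/s
Shear rate: γ̇ = πDN/h = π·0.0412·1.34333/0.00706 = 24.6278 s⁻¹
ΔT = η·γ̇²·t_res/(ρ·cp) = [4664 × 24.6278² × 64.9901] / [1302 × 1971] = 71.6409 K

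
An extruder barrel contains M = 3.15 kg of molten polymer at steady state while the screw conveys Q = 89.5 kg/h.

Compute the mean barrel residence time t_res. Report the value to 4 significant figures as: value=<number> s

value=126.7 s

Convert throughput: Q = 89.5 kg/h = 89.5/3600 = 0.0248611 kg/s
t_res = M / Q_s = 3.15 ÷ 0.0248611 = 126.704 s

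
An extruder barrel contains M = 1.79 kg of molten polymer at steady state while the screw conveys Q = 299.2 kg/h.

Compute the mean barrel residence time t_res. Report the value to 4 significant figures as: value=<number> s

Throughput in SI: Q_s = 299.2 kg/h ÷ 3600 s/h = 0.0831111 kg/s
t_res = M / Q_s = 1.79 / 0.0831111 = 21.5374 s

value=21.54 s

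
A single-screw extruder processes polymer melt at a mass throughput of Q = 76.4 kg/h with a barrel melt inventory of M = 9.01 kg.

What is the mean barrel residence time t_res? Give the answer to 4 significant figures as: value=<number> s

Q_s = Q / 3600 = 76.4 / 3600 = 0.0212222 kg/s
t_res = M / Q_s = 9.01 ÷ 0.0212222 = 424.555 s

value=424.6 s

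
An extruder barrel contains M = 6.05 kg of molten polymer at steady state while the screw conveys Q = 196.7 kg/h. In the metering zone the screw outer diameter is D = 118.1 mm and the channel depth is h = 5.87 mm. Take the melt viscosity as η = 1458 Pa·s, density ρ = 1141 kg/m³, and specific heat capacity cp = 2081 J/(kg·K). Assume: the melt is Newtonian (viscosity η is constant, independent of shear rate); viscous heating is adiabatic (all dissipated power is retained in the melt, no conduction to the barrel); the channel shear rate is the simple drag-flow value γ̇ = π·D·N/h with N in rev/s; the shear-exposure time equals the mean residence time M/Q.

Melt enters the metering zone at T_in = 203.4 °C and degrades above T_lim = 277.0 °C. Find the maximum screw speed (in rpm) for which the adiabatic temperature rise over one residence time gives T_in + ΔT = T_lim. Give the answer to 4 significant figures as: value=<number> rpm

value=31.23 rpm

Throughput in SI: Q_s = 196.7 kg/h ÷ 3600 s/h = 0.0546389 kg/s
Mean residence time: t_res = M/Q_s = 6.05 kg / 0.0546389 kg/s = 110.727 s
D = 118.1 mm = 0.1181 m;  h = 5.87 mm = 0.00587 m
Allowable rise: ΔT_a = T_lim − T_in = 277.0 − 203.4 = 73.6 K
γ̇_max² = ΔT_a·ρ·cp / (η·t_res) = [73.6 × 1141 × 2081] / [1458 × 110.727] = 1082.49 s⁻²
γ̇_max = sqrt(1082.49) = 32.9012 s⁻¹
N_max = γ̇_max·h / (π·D) = 32.9012 · 0.00587 / (π · 0.1181) = 0.520536 rev/s = 31.2321 rpm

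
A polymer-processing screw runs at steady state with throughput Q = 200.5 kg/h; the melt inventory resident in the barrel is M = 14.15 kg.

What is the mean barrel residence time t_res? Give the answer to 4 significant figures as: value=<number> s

Throughput in SI: Q_s = 200.5 kg/h ÷ 3600 s/h = 0.0556944 kg/s
t_res = M / Q_s = 14.15 ÷ 0.0556944 = 254.065 s

value=254.1 s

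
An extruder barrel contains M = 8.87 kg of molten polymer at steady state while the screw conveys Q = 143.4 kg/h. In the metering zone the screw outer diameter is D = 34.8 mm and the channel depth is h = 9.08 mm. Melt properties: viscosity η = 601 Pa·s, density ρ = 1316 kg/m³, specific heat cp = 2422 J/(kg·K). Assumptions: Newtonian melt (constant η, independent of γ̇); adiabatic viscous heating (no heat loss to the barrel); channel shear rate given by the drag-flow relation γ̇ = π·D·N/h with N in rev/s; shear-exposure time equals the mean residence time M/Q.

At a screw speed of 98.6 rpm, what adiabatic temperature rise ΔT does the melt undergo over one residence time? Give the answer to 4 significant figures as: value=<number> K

Q_s = Q / 3600 = 143.4 / 3600 = 0.0398333 kg/s
t_res = M / Q_s = 8.87 / 0.0398333 = 222.678 s
Geometry in metres: D = 34.8 mm → 0.0348 m, h = 9.08 mm → 0.00908 m; screw speed N = 98.6 rpm = 1.64333 rev/s
γ̇ = π D N / h = (π)(0.0348)(1.64333) / 0.00908 = 19.7865 s⁻¹
Adiabatic rise: ΔT = η γ̇² t_res / (ρ cp) = 601·(19.7865)²·222.678 / (1316·2422) = 16.4384 K

value=16.44 K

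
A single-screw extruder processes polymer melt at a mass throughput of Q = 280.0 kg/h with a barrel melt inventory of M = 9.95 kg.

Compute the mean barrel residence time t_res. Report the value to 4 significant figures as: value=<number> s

Q_s = Q / 3600 = 280.0 / 3600 = 0.0777778 kg/s
Mean residence time: t_res = M/Q_s = 9.95 kg / 0.0777778 kg/s = 127.929 s

value=127.9 s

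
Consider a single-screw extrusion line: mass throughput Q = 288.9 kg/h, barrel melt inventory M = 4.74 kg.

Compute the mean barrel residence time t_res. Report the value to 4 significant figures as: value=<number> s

value=59.07 s

Convert throughput: Q = 288.9 kg/h = 288.9/3600 = 0.08025 kg/s
t_res = M / Q_s = 4.74 ÷ 0.08025 = 59.0654 s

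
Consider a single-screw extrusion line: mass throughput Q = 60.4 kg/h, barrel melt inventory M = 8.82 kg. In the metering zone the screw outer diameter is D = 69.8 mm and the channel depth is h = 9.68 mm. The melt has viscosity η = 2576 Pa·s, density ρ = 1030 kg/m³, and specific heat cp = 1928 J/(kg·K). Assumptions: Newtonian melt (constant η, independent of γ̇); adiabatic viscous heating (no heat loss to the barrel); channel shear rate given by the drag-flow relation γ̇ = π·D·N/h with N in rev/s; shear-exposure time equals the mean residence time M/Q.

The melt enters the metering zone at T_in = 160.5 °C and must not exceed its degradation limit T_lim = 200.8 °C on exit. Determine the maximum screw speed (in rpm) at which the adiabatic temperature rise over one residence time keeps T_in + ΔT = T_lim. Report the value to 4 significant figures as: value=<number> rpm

Throughput in SI: Q_s = 60.4 kg/h ÷ 3600 s/h = 0.0167778 kg/s
t_res = M / Q_s = 8.82 / 0.0167778 = 525.695 s
Geometry in SI: D = 69.8 mm → 0.0698 m, h = 9.68 mm → 0.00968 m
ΔT_a = T_lim − T_in = 200.8 − 160.5 = 40.3 K
γ̇_max² = ΔT_a·ρ·cp / (η·t_res) = [40.3 × 1030 × 1928] / [2576 × 525.695] = 59.0975 s⁻²
γ̇_max = √59.0975 = 7.68749 s⁻¹
N_max = γ̇_max h / (πD) = 7.68749·0.00968/(π·0.0698) = 0.339355 rev/s → ×60 = 20.3613 rpm

value=20.36 rpm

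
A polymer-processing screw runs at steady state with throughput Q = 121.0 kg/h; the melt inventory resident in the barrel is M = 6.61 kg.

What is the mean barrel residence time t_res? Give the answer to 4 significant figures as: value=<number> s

Convert throughput: Q = 121.0 kg/h = 121.0/3600 = 0.0336111 kg/s
t_res = M / Q_s = 6.61 ÷ 0.0336111 = 196.661 s

value=196.7 s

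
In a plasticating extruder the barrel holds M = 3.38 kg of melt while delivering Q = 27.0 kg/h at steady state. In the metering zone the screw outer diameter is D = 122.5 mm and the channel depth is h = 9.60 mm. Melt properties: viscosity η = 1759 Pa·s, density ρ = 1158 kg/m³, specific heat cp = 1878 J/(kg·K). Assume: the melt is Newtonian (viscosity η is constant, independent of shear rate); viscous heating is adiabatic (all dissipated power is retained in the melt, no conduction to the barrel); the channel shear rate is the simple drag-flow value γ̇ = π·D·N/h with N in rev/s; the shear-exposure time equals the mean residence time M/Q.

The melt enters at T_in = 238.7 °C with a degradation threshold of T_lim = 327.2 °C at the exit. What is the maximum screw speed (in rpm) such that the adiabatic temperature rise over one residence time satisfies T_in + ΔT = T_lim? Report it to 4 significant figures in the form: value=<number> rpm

value=23.32 rpm

Q_s = Q / 3600 = 27.0 / 3600 = 0.0075 kg/s
t_res = M / Q_s = 3.38 ÷ 0.0075 = 450.667 s
D = 122.5 mm = 0.1225 m;  h = 9.60 mm = 0.0096 m
Allowable rise: ΔT_a = T_lim − T_in = 327.2 − 238.7 = 88.5 K
γ̇_max² = ΔT_a·ρ·cp/(η·t_res) = 88.5·1158·1878/(1759·450.667) = 242.787 s⁻²
γ̇_max = sqrt(242.787) = 15.5816 s⁻¹
N_max = γ̇_max h / (πD) = 15.5816·0.0096/(π·0.1225) = 0.388686 rev/s → ×60 = 23.3211 rpm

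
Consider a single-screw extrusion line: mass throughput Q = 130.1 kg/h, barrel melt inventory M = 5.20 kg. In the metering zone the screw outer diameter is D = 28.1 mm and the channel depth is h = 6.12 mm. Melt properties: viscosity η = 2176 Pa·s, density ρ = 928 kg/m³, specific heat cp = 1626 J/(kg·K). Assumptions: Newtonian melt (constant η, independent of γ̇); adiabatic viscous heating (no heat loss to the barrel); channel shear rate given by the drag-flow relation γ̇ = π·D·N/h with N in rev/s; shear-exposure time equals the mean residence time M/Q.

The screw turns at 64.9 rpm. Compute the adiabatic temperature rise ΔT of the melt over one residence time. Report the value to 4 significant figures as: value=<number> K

Throughput in SI: Q_s = 130.1 kg/h ÷ 3600 s/h = 0.0361389 kg/s
Mean residence time: t_res = M/Q_s = 5.20 kg / 0.0361389 kg/s = 143.889 s
Convert to SI: D = 0.0281 m, h = 0.00612 m, N = 64.9/60 = 1.08167 rev/s
γ̇ = π D N / h = (π)(0.0281)(1.08167) / 0.00612 = 15.6026 s⁻¹
Adiabatic rise: ΔT = η γ̇² t_res / (ρ cp) = 2176·(15.6026)²·143.889 / (928·1626) = 50.5144 K

value=50.51 K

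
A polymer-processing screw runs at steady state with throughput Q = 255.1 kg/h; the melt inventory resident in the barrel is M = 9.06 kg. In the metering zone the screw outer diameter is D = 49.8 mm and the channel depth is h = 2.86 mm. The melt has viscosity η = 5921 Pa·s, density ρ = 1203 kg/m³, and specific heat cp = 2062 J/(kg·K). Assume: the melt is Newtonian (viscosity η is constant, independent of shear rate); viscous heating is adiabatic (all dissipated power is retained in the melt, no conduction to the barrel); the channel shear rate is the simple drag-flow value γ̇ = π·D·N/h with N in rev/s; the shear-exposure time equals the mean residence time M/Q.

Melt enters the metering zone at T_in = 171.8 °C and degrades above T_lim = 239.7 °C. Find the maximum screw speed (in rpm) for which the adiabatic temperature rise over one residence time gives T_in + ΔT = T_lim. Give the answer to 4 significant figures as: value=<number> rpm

Throughput in SI: Q_s = 255.1 kg/h ÷ 3600 s/h = 0.0708611 kg/s
t_res = M / Q_s = 9.06 / 0.0708611 = 127.856 s
Geometry in SI: D = 49.8 mm → 0.0498 m, h = 2.86 mm → 0.00286 m
Allowable rise: ΔT_a = T_lim − T_in = 239.7 − 171.8 = 67.9 K
γ̇_max² = ΔT_a·ρ·cp/(η·t_res) = 67.9·1203·2062/(5921·127.856) = 222.489 s⁻²
γ̇_max = √222.489 = 14.9161 s⁻¹
N_max = γ̇_max·h / (π·D) = 14.9161 · 0.00286 / (π · 0.0498) = 0.272672 rev/s = 16.3603 rpm

value=16.36 rpm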